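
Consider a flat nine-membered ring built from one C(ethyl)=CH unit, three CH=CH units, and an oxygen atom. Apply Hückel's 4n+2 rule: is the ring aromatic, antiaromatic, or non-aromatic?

Aromatic

The p orbitals form a continuous loop: every atom in a ring double bond is sp² and brings one electron to the p orbital; the oxygen donates one lone pair from its p orbital. The ring is fully conjugated.
Counting π electrons: 4 × 2 = 8 from the double-bond units + 2 from the O atom = 10.
That gives a 4n+2 count (10, n = 2).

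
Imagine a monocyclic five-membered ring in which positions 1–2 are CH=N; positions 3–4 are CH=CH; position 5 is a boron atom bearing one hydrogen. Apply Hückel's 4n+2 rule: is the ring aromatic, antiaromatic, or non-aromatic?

Check conjugation: every atom in a ring double bond is sp² and brings one electron to the p orbital; the doubly-bonded nitrogens are pyridine-type — their lone pairs lie in the ring plane, leaving one electron in the p orbital; the boron has an empty p orbital — every position has a p orbital, so the cyclic π system is continuous.
Tallying contributions gives 2 × 2 = 4 from the double-bond units + 0 from the BH atom = 4.
4 is a 4n count (n = 1), so the planar conjugated ring is antiaromatic.

Antiaromatic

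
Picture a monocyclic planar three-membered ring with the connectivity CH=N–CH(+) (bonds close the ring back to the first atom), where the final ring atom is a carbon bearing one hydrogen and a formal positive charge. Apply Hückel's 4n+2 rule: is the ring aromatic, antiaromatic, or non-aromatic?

Aromatic

Every ring atom contributes a p orbital perpendicular to the ring (every atom in a ring double bond is sp² and brings one electron to the p orbital; the doubly-bonded nitrogens are pyridine-type — their lone pairs lie in the ring plane, leaving one electron in the p orbital; the carbocation has an empty p orbital), so the π system is cyclic and fully conjugated.
Adding the contributions, 1 × 2 = 2 from the double-bond unit + 0 from the CH(+) atom = 2.
Since 2 = 4·0 + 2, the ring meets the 4n+2 criterion.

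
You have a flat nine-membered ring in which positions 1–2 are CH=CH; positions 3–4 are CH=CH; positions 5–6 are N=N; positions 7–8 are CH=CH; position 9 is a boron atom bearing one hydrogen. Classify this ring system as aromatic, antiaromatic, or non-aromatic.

The p orbitals form a continuous loop: the double-bond atoms are sp², each contributing one p electron; the doubly-bonded nitrogens are pyridine-type — their lone pairs lie in the ring plane, leaving one electron in the p orbital; the boron has an empty p orbital. The ring is fully conjugated.
Counting π electrons: 4 × 2 = 8 from the double-bond units + 0 from the BH atom = 8.
8 is a 4n count (n = 2), so the planar conjugated ring is antiaromatic.

Antiaromatic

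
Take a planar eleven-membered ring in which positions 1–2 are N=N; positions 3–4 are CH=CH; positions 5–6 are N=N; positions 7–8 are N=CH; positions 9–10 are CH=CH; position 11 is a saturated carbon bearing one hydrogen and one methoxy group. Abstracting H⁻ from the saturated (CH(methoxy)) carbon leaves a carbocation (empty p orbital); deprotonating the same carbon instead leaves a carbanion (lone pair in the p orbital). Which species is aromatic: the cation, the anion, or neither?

The cation

Once that carbon is sp², every ring atom has a p orbital and both ions are fully conjugated.
Cation: 5 × 2 + 0 = 10 π electrons → 4(2)+2, aromatic.
Anion: 5 × 2 + 2 = 12 π electrons → 4(3), antiaromatic.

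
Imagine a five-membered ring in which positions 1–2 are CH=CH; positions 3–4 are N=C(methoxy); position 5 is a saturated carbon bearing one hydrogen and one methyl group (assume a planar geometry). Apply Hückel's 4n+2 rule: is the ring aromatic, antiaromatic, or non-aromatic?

Because that saturated carbon is sp³ and has no p orbital in the ring π system at the CH(methyl) position, the π system cannot extend all the way around the ring.
A ring that is not fully conjugated cannot be aromatic or antiaromatic regardless of its π-electron count.

Non-aromatic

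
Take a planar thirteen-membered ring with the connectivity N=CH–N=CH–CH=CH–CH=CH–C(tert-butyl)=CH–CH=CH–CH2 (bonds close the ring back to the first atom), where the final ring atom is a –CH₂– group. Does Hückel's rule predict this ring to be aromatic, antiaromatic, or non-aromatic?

Non-aromatic

The CH2 position has four σ bonds — the tetrahedral CH₂ carbon is sp³ and has no p orbital in the ring π system — so the cyclic conjugation is interrupted.
A ring that is not fully conjugated cannot be aromatic or antiaromatic regardless of its π-electron count.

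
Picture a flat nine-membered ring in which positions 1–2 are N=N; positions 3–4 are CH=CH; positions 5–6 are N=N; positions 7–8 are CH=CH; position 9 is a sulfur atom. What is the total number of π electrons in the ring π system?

Every ring atom contributes a p orbital perpendicular to the ring (every atom in a ring double bond is sp² and brings one electron to the p orbital; the doubly-bonded nitrogens are pyridine-type — their lone pairs lie in the ring plane, leaving one electron in the p orbital; the sulfur donates one lone pair from its p orbital), so the π system is cyclic and fully conjugated.
Counting π electrons: 4 × 2 = 8 from the double-bond units + 2 from the S atom = 10.

10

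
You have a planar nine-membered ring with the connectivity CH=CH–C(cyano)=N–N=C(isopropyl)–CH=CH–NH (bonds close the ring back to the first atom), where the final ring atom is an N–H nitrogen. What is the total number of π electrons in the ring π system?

All ring atoms are sp² and supply a p orbital to the ring (each doubly-bonded ring atom is sp² with one p-orbital electron; the doubly-bonded nitrogens are pyridine-type — their lone pairs lie in the ring plane, leaving one electron in the p orbital; the pyrrole-type nitrogen donates its lone pair from the p orbital); the conjugation is uninterrupted.
Counting π electrons: 4 × 2 = 8 from the double-bond units + 2 from the NH atom = 10.

10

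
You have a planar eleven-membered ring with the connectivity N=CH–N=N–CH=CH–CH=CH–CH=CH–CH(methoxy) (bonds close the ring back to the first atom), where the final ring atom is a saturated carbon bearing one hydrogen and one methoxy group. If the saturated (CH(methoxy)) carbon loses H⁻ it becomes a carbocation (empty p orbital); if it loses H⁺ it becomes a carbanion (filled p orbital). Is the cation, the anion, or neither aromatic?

The cation

In both ions every ring atom is sp² and contributes a p orbital, so both rings are fully conjugated.
Cation: 5 × 2 + 0 = 10 π electrons → 4(2)+2, aromatic.
Anion: 5 × 2 + 2 = 12 π electrons → 4(3), antiaromatic.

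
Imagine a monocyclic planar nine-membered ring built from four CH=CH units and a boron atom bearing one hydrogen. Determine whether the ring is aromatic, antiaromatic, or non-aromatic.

The p orbitals form a continuous loop: every atom in a ring double bond is sp² and brings one electron to the p orbital; the boron has an empty p orbital. The ring is fully conjugated.
π-electron count: 4 × 2 = 8 from the double-bond units + 0 from the BH atom = 8.
With 8 = 4·2 π electrons, Hückel's rule classifies the planar ring as antiaromatic.

Antiaromatic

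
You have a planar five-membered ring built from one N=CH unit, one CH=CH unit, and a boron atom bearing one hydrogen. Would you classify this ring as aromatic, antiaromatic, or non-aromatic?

Antiaromatic

Check conjugation: the double-bond atoms are sp², each contributing one p electron; each sp² =N– keeps its lone pair in-plane and puts one electron into the π system; the boron has an empty p orbital — every position has a p orbital, so the cyclic π system is continuous.
Tallying contributions gives 2 × 2 = 4 from the double-bond units + 0 from the BH atom = 4.
4 = 4(1); a planar, fully conjugated 4n system is antiaromatic.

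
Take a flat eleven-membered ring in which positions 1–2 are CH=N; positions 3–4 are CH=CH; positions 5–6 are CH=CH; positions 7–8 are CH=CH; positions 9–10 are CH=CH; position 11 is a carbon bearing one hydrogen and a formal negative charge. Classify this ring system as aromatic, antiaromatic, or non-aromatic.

Antiaromatic

Check conjugation: every atom in a ring double bond is sp² and brings one electron to the p orbital; each sp² =N– keeps its lone pair in-plane and puts one electron into the π system; the carbanion's lone pair occupies the p orbital — every position has a p orbital, so the cyclic π system is continuous.
Counting π electrons: 5 × 2 = 10 from the double-bond units + 2 from the CH(-) atom = 12.
12 is a 4n count (n = 3), so the planar conjugated ring is antiaromatic.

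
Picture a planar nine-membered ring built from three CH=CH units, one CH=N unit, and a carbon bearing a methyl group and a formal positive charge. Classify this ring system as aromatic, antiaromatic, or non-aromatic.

Antiaromatic

Every ring atom contributes a p orbital perpendicular to the ring (each doubly-bonded ring atom is sp² with one p-orbital electron; each sp² =N– keeps its lone pair in-plane and puts one electron into the π system; the carbocation has an empty p orbital), so the π system is cyclic and fully conjugated.
Adding the contributions, 4 × 2 = 8 from the double-bond units + 0 from the C(methyl)(+) atom = 8.
A 4n π count (8, n = 2) in a planar conjugated ring means antiaromatic.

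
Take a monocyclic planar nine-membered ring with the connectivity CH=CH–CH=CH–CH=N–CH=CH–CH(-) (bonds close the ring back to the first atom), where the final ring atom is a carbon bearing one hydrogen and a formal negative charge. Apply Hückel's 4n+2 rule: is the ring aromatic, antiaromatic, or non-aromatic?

The p orbitals form a continuous loop: each doubly-bonded ring atom is sp² with one p-orbital electron; each sp² =N– keeps its lone pair in-plane and puts one electron into the π system; the carbanion's lone pair occupies the p orbital. The ring is fully conjugated.
Adding the contributions, 4 × 2 = 8 from the double-bond units + 2 from the CH(-) atom = 10.
10 = 4(2) + 2, which satisfies Hückel's 4n+2 rule.

Aromatic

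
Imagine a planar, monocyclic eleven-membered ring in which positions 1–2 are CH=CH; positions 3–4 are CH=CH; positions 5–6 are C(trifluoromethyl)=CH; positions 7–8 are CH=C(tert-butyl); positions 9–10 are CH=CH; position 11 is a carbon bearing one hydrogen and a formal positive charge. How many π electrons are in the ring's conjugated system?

10

Every ring atom contributes a p orbital perpendicular to the ring (every atom in a ring double bond is sp² and brings one electron to the p orbital; the carbocation has an empty p orbital), so the π system is cyclic and fully conjugated.
Adding the contributions, 5 × 2 = 10 from the double-bond units + 0 from the CH(+) atom = 10.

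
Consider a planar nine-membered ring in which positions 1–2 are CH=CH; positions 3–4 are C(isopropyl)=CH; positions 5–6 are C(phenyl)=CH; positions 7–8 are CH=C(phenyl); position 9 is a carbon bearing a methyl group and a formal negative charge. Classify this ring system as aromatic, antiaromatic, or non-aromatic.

Aromatic

The p orbitals form a continuous loop: the double-bond atoms are sp², each contributing one p electron; the carbanion's lone pair occupies the p orbital. The ring is fully conjugated.
Counting π electrons: 4 × 2 = 8 from the double-bond units + 2 from the C(methyl)(-) atom = 10.
10 = 4(2) + 2, which satisfies Hückel's 4n+2 rule.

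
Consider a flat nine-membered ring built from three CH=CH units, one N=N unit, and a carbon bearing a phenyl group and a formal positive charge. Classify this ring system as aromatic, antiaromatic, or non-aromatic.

Antiaromatic

All ring atoms are sp² and supply a p orbital to the ring (each doubly-bonded ring atom is sp² with one p-orbital electron; each =N– nitrogen is pyridine-type (lone pair in the sp² plane, one electron in the p orbital); the carbocation has an empty p orbital); the conjugation is uninterrupted.
Adding the contributions, 4 × 2 = 8 from the double-bond units + 0 from the C(phenyl)(+) atom = 8.
With 8 = 4·2 π electrons, Hückel's rule classifies the planar ring as antiaromatic.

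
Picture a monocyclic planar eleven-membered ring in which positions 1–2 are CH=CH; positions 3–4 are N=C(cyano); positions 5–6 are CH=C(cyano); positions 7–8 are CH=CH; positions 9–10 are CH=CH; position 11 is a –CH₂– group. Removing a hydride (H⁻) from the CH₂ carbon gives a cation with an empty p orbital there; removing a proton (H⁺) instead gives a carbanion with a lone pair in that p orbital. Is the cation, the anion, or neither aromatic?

The cation

In both ions every ring atom is sp² and contributes a p orbital, so both rings are fully conjugated.
Cation: 5 × 2 + 0 = 10 π electrons → 4(2)+2, aromatic.
Anion: 5 × 2 + 2 = 12 π electrons → 4(3), antiaromatic.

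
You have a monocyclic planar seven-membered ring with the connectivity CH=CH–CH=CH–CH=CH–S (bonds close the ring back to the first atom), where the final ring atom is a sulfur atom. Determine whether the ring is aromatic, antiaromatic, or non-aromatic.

Antiaromatic

All ring atoms are sp² and supply a p orbital to the ring (the double-bond atoms are sp², each contributing one p electron; the sulfur donates one lone pair from its p orbital); the conjugation is uninterrupted.
π-electron count: 3 × 2 = 6 from the double-bond units + 2 from the S atom = 8.
8 = 4(2); a planar, fully conjugated 4n system is antiaromatic.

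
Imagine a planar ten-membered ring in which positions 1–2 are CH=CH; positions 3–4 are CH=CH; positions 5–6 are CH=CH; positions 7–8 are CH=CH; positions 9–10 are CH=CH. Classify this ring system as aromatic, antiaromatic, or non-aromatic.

Check conjugation: every atom in a ring double bond is sp² and brings one electron to the p orbital — every position has a p orbital, so the cyclic π system is continuous.
Counting π electrons: 5 × 2 = 10 from the 5 double-bond units.
10 = 4(2) + 2, which satisfies Hückel's 4n+2 rule.

Aromatic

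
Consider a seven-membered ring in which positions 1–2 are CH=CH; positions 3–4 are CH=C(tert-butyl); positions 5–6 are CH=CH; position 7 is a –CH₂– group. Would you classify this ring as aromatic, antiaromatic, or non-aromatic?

The CH2 carbon is saturated: the tetrahedral CH₂ carbon is sp³ and has no p orbital in the ring π system. Conjugation is not continuous around the ring.
Broken conjugation rules out both aromaticity and antiaromaticity.

Non-aromatic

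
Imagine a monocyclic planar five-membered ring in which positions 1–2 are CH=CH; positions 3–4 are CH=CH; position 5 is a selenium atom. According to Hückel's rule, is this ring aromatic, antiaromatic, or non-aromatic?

Check conjugation: every atom in a ring double bond is sp² and brings one electron to the p orbital; the selenium donates one lone pair from its p orbital — every position has a p orbital, so the cyclic π system is continuous.
Tallying contributions gives 2 × 2 = 4 from the double-bond units + 2 from the Se atom = 6.
Since 6 = 4·1 + 2, the ring meets the 4n+2 criterion.
(The species described is selenophene.)

Aromatic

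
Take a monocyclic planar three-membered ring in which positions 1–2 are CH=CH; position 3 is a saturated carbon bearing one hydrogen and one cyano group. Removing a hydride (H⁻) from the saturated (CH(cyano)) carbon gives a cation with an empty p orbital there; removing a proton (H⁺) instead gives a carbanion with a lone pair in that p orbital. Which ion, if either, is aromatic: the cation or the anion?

The cation

In either ion the ring is fully conjugated: every atom, including the new sp² carbon, supplies a p orbital.
Cation: 1 × 2 + 0 = 2 π electrons → 4(0)+2, aromatic.
Anion: 1 × 2 + 2 = 4 π electrons → 4(1), antiaromatic.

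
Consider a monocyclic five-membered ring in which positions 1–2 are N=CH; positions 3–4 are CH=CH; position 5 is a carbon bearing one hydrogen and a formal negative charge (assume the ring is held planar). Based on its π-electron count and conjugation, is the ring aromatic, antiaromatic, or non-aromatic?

Aromatic

The p orbitals form a continuous loop: the double-bond atoms are sp², each contributing one p electron; each =N– nitrogen is pyridine-type (lone pair in the sp² plane, one electron in the p orbital); the carbanion's lone pair occupies the p orbital. The ring is fully conjugated.
π-electron count: 2 × 2 = 4 from the double-bond units + 2 from the CH(-) atom = 6.
That gives a 4n+2 count (6, n = 1).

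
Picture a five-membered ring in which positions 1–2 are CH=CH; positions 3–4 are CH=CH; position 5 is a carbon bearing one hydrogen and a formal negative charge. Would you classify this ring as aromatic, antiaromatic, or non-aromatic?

Every ring atom contributes a p orbital perpendicular to the ring (each doubly-bonded ring atom is sp² with one p-orbital electron; the carbanion's lone pair occupies the p orbital), so the π system is cyclic and fully conjugated.
Counting π electrons: 2 × 2 = 4 from the double-bond units + 2 from the CH(-) atom = 6.
That gives a 4n+2 count (6, n = 1).
This is the cyclopentadienyl anion.

Aromatic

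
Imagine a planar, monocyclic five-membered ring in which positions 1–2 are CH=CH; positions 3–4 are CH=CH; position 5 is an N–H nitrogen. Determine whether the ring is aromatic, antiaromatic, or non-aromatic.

Aromatic

Every ring atom contributes a p orbital perpendicular to the ring (each doubly-bonded ring atom is sp² with one p-orbital electron; the pyrrole-type nitrogen donates its lone pair from the p orbital), so the π system is cyclic and fully conjugated.
π-electron count: 2 × 2 = 4 from the double-bond units + 2 from the NH atom = 6.
6 = 4(1) + 2, which satisfies Hückel's 4n+2 rule.
(This ring is pyrrole.)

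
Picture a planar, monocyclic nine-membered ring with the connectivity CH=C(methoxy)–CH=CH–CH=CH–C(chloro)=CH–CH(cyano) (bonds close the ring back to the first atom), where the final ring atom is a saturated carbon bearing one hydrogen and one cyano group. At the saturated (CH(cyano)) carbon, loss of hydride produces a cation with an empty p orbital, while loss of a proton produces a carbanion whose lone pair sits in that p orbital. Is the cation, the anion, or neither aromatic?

Both ions have a continuous loop of p orbitals — each ring atom is sp².
Cation: 4 × 2 + 0 = 8 π electrons → 4(2), antiaromatic.
Anion: 4 × 2 + 2 = 10 π electrons → 4(2)+2, aromatic.

The anion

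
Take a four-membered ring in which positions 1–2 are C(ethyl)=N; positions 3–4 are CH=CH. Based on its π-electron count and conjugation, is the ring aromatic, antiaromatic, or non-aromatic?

Antiaromatic

All ring atoms are sp² and supply a p orbital to the ring (each doubly-bonded ring atom is sp² with one p-orbital electron; the doubly-bonded nitrogens are pyridine-type — their lone pairs lie in the ring plane, leaving one electron in the p orbital); the conjugation is uninterrupted.
π-electron count: 2 × 2 = 4 from the 2 double-bond units.
4 is a 4n count (n = 1), so the planar conjugated ring is antiaromatic.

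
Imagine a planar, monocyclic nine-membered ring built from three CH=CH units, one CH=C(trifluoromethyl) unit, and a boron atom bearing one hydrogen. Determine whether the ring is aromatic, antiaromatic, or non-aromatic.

All ring atoms are sp² and supply a p orbital to the ring (every atom in a ring double bond is sp² and brings one electron to the p orbital; the boron has an empty p orbital); the conjugation is uninterrupted.
Adding the contributions, 4 × 2 = 8 from the double-bond units + 0 from the BH atom = 8.
With 8 = 4·2 π electrons, Hückel's rule classifies the planar ring as antiaromatic.

Antiaromatic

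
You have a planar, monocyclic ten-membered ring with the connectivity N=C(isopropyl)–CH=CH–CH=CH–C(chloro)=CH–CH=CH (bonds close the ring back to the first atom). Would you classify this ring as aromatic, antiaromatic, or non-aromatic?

The p orbitals form a continuous loop: the double-bond atoms are sp², each contributing one p electron; the doubly-bonded nitrogens are pyridine-type — their lone pairs lie in the ring plane, leaving one electron in the p orbital. The ring is fully conjugated.
π-electron count: 5 × 2 = 10 from the 5 double-bond units.
10 = 4(2) + 2, which satisfies Hückel's 4n+2 rule.

Aromatic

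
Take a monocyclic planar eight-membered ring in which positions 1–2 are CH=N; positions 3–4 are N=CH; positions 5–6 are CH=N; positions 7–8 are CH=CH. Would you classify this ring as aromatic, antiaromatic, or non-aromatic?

Antiaromatic

Check conjugation: every atom in a ring double bond is sp² and brings one electron to the p orbital; each =N– nitrogen is pyridine-type (lone pair in the sp² plane, one electron in the p orbital) — every position has a p orbital, so the cyclic π system is continuous.
Counting π electrons: 4 × 2 = 8 from the 4 double-bond units.
8 is a 4n count (n = 2), so the planar conjugated ring is antiaromatic.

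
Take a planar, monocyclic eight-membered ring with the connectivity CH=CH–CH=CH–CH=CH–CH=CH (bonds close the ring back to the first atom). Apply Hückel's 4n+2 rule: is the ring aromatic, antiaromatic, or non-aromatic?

Check conjugation: every atom in a ring double bond is sp² and brings one electron to the p orbital — every position has a p orbital, so the cyclic π system is continuous.
π-electron count: 4 × 2 = 8 from the 4 double-bond units.
8 is a 4n count (n = 2), so the planar conjugated ring is antiaromatic.
(The species described is cyclooctatetraene.)

Antiaromatic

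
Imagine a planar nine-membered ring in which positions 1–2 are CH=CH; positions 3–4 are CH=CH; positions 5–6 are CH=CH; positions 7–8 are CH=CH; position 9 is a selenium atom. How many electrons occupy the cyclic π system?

10

Every ring atom contributes a p orbital perpendicular to the ring (each doubly-bonded ring atom is sp² with one p-orbital electron; the selenium donates one lone pair from its p orbital), so the π system is cyclic and fully conjugated.
π-electron count: 4 × 2 = 8 from the double-bond units + 2 from the Se atom = 10.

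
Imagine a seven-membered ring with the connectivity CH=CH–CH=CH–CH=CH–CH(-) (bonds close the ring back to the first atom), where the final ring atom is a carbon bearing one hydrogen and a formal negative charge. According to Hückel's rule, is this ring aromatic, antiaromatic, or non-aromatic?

Antiaromatic

The p orbitals form a continuous loop: the double-bond atoms are sp², each contributing one p electron; the carbanion's lone pair occupies the p orbital. The ring is fully conjugated.
Counting π electrons: 3 × 2 = 6 from the double-bond units + 2 from the CH(-) atom = 8.
8 is a 4n count (n = 2), so the planar conjugated ring is antiaromatic.
This is the cycloheptatrienyl anion.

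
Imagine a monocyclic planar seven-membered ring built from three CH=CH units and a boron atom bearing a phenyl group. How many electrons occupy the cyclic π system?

6

Check conjugation: each doubly-bonded ring atom is sp² with one p-orbital electron; the boron has an empty p orbital — every position has a p orbital, so the cyclic π system is continuous.
π-electron count: 3 × 2 = 6 from the double-bond units + 0 from the B(phenyl) atom = 6.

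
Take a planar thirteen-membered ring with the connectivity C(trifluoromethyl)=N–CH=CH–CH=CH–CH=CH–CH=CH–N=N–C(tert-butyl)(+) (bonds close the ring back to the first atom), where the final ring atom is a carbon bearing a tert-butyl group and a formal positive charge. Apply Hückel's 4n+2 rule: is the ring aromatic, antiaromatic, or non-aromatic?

Antiaromatic

Check conjugation: the double-bond atoms are sp², each contributing one p electron; each sp² =N– keeps its lone pair in-plane and puts one electron into the π system; the carbocation has an empty p orbital — every position has a p orbital, so the cyclic π system is continuous.
π-electron count: 6 × 2 = 12 from the double-bond units + 0 from the C(tert-butyl)(+) atom = 12.
12 = 4(3); a planar, fully conjugated 4n system is antiaromatic.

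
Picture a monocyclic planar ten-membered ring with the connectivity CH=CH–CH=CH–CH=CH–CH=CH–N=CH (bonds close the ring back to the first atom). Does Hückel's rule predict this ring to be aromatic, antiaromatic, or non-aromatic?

Check conjugation: every atom in a ring double bond is sp² and brings one electron to the p orbital; the doubly-bonded nitrogens are pyridine-type — their lone pairs lie in the ring plane, leaving one electron in the p orbital — every position has a p orbital, so the cyclic π system is continuous.
Tallying contributions gives 5 × 2 = 10 from the 5 double-bond units.
Since 10 = 4·2 + 2, the ring meets the 4n+2 criterion.

Aromatic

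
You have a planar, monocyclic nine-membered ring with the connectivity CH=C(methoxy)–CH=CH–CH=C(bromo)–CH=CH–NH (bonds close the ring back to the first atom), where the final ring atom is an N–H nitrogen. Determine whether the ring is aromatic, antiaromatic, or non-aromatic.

The p orbitals form a continuous loop: each doubly-bonded ring atom is sp² with one p-orbital electron; the pyrrole-type nitrogen donates its lone pair from the p orbital. The ring is fully conjugated.
Counting π electrons: 4 × 2 = 8 from the double-bond units + 2 from the NH atom = 10.
10 = 4(2) + 2, which satisfies Hückel's 4n+2 rule.

Aromatic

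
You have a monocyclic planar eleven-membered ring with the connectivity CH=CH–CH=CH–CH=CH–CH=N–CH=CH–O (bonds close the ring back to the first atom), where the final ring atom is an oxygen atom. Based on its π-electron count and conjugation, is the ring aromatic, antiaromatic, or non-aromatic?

Antiaromatic

All ring atoms are sp² and supply a p orbital to the ring (each doubly-bonded ring atom is sp² with one p-orbital electron; the doubly-bonded nitrogens are pyridine-type — their lone pairs lie in the ring plane, leaving one electron in the p orbital; the oxygen donates one lone pair from its p orbital); the conjugation is uninterrupted.
Adding the contributions, 5 × 2 = 10 from the double-bond units + 2 from the O atom = 12.
12 = 4(3); a planar, fully conjugated 4n system is antiaromatic.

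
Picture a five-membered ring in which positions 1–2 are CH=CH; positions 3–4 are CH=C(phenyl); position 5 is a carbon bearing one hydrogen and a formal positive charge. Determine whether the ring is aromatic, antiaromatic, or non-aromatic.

Antiaromatic

Check conjugation: each doubly-bonded ring atom is sp² with one p-orbital electron; the carbocation has an empty p orbital — every position has a p orbital, so the cyclic π system is continuous.
π-electron count: 2 × 2 = 4 from the double-bond units + 0 from the CH(+) atom = 4.
4 is a 4n count (n = 1), so the planar conjugated ring is antiaromatic.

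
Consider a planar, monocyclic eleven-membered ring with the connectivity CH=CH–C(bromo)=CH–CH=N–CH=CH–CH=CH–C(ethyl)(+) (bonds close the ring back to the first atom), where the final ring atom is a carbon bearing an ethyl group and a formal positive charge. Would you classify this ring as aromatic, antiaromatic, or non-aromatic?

The p orbitals form a continuous loop: every atom in a ring double bond is sp² and brings one electron to the p orbital; the doubly-bonded nitrogens are pyridine-type — their lone pairs lie in the ring plane, leaving one electron in the p orbital; the carbocation has an empty p orbital. The ring is fully conjugated.
π-electron count: 5 × 2 = 10 from the double-bond units + 0 from the C(ethyl)(+) atom = 10.
10 = 4(2) + 2, which satisfies Hückel's 4n+2 rule.

Aromatic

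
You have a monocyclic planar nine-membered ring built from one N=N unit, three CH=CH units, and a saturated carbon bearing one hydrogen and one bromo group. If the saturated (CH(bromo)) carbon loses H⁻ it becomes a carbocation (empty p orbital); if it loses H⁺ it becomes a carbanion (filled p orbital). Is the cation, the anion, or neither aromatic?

The anion

Once that carbon is sp², every ring atom has a p orbital and both ions are fully conjugated.
Cation: 4 × 2 + 0 = 8 π electrons → 4(2), antiaromatic.
Anion: 4 × 2 + 2 = 10 π electrons → 4(2)+2, aromatic.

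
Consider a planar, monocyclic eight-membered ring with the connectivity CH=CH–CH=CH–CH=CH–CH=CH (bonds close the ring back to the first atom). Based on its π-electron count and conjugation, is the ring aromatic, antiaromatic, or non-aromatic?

Antiaromatic

All ring atoms are sp² and supply a p orbital to the ring (the double-bond atoms are sp², each contributing one p electron); the conjugation is uninterrupted.
Adding the contributions, 4 × 2 = 8 from the 4 double-bond units.
8 = 4(2); a planar, fully conjugated 4n system is antiaromatic.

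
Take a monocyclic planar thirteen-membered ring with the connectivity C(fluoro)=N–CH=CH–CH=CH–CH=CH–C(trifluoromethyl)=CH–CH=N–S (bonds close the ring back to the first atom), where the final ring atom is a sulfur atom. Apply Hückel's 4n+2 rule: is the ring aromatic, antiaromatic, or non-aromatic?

Every ring atom contributes a p orbital perpendicular to the ring (the double-bond atoms are sp², each contributing one p electron; the doubly-bonded nitrogens are pyridine-type — their lone pairs lie in the ring plane, leaving one electron in the p orbital; the sulfur donates one lone pair from its p orbital), so the π system is cyclic and fully conjugated.
Tallying contributions gives 6 × 2 = 12 from the double-bond units + 2 from the S atom = 14.
With 14 π electrons (n = 3), the Hückel 4n+2 condition holds.

Aromatic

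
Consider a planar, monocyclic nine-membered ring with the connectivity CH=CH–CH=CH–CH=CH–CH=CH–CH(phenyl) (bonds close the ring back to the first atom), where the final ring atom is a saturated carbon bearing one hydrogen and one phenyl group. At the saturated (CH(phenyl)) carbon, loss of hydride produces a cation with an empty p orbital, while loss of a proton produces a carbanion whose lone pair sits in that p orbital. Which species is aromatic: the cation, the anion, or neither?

Once that carbon is sp², every ring atom has a p orbital and both ions are fully conjugated.
Cation: 4 × 2 + 0 = 8 π electrons → 4(2), antiaromatic.
Anion: 4 × 2 + 2 = 10 π electrons → 4(2)+2, aromatic.

The anion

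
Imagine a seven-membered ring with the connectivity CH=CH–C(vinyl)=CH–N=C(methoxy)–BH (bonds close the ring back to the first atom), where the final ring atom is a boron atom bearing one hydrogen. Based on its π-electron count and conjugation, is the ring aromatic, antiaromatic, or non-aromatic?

Aromatic

Check conjugation: each doubly-bonded ring atom is sp² with one p-orbital electron; each =N– nitrogen is pyridine-type (lone pair in the sp² plane, one electron in the p orbital); the boron has an empty p orbital — every position has a p orbital, so the cyclic π system is continuous.
Tallying contributions gives 3 × 2 = 6 from the double-bond units + 0 from the BH atom = 6.
6 = 4(1) + 2, which satisfies Hückel's 4n+2 rule.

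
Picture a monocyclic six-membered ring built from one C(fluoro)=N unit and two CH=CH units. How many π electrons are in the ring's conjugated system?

All ring atoms are sp² and supply a p orbital to the ring (each doubly-bonded ring atom is sp² with one p-orbital electron; each sp² =N– keeps its lone pair in-plane and puts one electron into the π system); the conjugation is uninterrupted.
Counting π electrons: 3 × 2 = 6 from the 3 double-bond units.

6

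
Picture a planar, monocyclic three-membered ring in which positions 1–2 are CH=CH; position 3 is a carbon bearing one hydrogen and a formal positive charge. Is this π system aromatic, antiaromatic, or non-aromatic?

All ring atoms are sp² and supply a p orbital to the ring (each doubly-bonded ring atom is sp² with one p-orbital electron; the carbocation has an empty p orbital); the conjugation is uninterrupted.
Tallying contributions gives 1 × 2 = 2 from the double-bond unit + 0 from the CH(+) atom = 2.
With 2 π electrons (n = 0), the Hückel 4n+2 condition holds.

Aromatic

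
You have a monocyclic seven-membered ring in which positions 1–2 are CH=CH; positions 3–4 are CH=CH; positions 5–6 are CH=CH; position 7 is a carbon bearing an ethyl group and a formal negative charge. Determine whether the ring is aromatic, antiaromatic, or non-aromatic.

Antiaromatic

All ring atoms are sp² and supply a p orbital to the ring (each doubly-bonded ring atom is sp² with one p-orbital electron; the carbanion's lone pair occupies the p orbital); the conjugation is uninterrupted.
π-electron count: 3 × 2 = 6 from the double-bond units + 2 from the C(ethyl)(-) atom = 8.
8 is a 4n count (n = 2), so the planar conjugated ring is antiaromatic.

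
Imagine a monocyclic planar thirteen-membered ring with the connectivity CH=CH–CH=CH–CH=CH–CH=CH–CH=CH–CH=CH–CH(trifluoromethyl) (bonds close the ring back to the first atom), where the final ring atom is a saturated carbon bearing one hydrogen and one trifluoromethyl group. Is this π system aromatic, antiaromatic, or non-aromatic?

At the CH(trifluoromethyl) position, that saturated carbon is sp³ and has no p orbital in the ring π system; the ring's p-orbital overlap is broken there.
Without a continuous loop of overlapping p orbitals the Hückel electron count never comes into play.

Non-aromatic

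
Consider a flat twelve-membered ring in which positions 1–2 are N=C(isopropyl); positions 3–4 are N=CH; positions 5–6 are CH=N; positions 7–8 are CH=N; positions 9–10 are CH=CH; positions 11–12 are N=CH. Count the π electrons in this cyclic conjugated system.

12

The p orbitals form a continuous loop: every atom in a ring double bond is sp² and brings one electron to the p orbital; each =N– nitrogen is pyridine-type (lone pair in the sp² plane, one electron in the p orbital). The ring is fully conjugated.
Tallying contributions gives 6 × 2 = 12 from the 6 double-bond units.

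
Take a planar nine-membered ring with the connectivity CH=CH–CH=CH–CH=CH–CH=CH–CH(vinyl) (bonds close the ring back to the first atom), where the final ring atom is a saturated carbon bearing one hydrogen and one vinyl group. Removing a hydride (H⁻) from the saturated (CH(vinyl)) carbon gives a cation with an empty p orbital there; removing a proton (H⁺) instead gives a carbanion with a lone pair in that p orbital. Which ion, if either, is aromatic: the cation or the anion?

In both ions every ring atom is sp² and contributes a p orbital, so both rings are fully conjugated.
Cation: 4 × 2 + 0 = 8 π electrons → 4(2), antiaromatic.
Anion: 4 × 2 + 2 = 10 π electrons → 4(2)+2, aromatic.

The anion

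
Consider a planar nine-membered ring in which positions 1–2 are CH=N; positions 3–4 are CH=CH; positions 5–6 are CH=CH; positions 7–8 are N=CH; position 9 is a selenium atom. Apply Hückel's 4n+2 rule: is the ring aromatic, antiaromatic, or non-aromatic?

Aromatic

All ring atoms are sp² and supply a p orbital to the ring (the double-bond atoms are sp², each contributing one p electron; each =N– nitrogen is pyridine-type (lone pair in the sp² plane, one electron in the p orbital); the selenium donates one lone pair from its p orbital); the conjugation is uninterrupted.
Adding the contributions, 4 × 2 = 8 from the double-bond units + 2 from the Se atom = 10.
That gives a 4n+2 count (10, n = 2).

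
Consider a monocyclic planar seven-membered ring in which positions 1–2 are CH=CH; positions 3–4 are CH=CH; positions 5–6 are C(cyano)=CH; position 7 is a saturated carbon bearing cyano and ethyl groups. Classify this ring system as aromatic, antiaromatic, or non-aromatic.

Because that saturated carbon is sp³ and has no p orbital in the ring π system at the C(cyano)(ethyl) position, the π system cannot extend all the way around the ring.
Broken conjugation rules out both aromaticity and antiaromaticity.

Non-aromatic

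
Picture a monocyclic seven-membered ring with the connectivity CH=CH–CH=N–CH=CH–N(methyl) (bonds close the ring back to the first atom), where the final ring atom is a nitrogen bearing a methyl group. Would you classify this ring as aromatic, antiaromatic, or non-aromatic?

The p orbitals form a continuous loop: every atom in a ring double bond is sp² and brings one electron to the p orbital; each =N– nitrogen is pyridine-type (lone pair in the sp² plane, one electron in the p orbital); the pyrrole-type nitrogen donates its lone pair from the p orbital. The ring is fully conjugated.
Tallying contributions gives 3 × 2 = 6 from the double-bond units + 2 from the N(methyl) atom = 8.
8 = 4(2); a planar, fully conjugated 4n system is antiaromatic.

Antiaromatic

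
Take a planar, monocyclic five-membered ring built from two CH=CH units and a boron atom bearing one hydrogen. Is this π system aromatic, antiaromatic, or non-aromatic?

Antiaromatic

Check conjugation: the double-bond atoms are sp², each contributing one p electron; the boron has an empty p orbital — every position has a p orbital, so the cyclic π system is continuous.
Counting π electrons: 2 × 2 = 4 from the double-bond units + 0 from the BH atom = 4.
4 is a 4n count (n = 1), so the planar conjugated ring is antiaromatic.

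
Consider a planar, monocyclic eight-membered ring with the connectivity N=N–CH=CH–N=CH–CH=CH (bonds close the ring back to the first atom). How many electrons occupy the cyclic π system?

Check conjugation: the double-bond atoms are sp², each contributing one p electron; the doubly-bonded nitrogens are pyridine-type — their lone pairs lie in the ring plane, leaving one electron in the p orbital — every position has a p orbital, so the cyclic π system is continuous.
π-electron count: 4 × 2 = 8 from the 4 double-bond units.

8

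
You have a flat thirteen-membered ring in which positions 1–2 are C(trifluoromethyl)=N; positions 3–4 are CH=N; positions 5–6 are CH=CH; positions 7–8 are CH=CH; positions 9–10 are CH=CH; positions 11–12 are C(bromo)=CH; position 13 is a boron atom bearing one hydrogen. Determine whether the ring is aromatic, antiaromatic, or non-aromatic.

Every ring atom contributes a p orbital perpendicular to the ring (every atom in a ring double bond is sp² and brings one electron to the p orbital; the doubly-bonded nitrogens are pyridine-type — their lone pairs lie in the ring plane, leaving one electron in the p orbital; the boron has an empty p orbital), so the π system is cyclic and fully conjugated.
Tallying contributions gives 6 × 2 = 12 from the double-bond units + 0 from the BH atom = 12.
With 12 = 4·3 π electrons, Hückel's rule classifies the planar ring as antiaromatic.

Antiaromatic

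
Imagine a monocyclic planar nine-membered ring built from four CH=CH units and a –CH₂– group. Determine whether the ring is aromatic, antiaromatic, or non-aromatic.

At the CH2 position, the tetrahedral CH₂ carbon is sp³ and has no p orbital in the ring π system; the ring's p-orbital overlap is broken there.
A ring that is not fully conjugated cannot be aromatic or antiaromatic regardless of its π-electron count.

Non-aromatic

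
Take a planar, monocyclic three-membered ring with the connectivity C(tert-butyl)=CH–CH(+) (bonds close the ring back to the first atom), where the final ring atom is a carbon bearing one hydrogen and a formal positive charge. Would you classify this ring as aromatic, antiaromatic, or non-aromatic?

Check conjugation: each doubly-bonded ring atom is sp² with one p-orbital electron; the carbocation has an empty p orbital — every position has a p orbital, so the cyclic π system is continuous.
Counting π electrons: 1 × 2 = 2 from the double-bond unit + 0 from the CH(+) atom = 2.
2 = 4(0) + 2, which satisfies Hückel's 4n+2 rule.

Aromatic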